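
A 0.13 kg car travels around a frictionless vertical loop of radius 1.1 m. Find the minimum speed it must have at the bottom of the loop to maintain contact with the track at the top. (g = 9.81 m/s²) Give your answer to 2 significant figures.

v = 7.3 m/s

At the top: mg = mv_top²/r ⇒ v_top² = gr = 10.79 m²/s²
Energy from bottom to top (height 2r): ½mv_bot² = ½mv_top² + mg(2r)
v_bot² = gr + 4gr = 5gr = 53.96
v_bot = √(5gr) = 7.345 m/s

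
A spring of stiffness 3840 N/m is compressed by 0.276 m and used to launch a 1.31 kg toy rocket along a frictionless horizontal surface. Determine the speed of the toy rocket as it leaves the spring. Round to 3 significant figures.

Spring PE converts entirely to kinetic energy: ½kx² = ½mv²
v = x√(k/m) = 0.276 × √(3840/1.31) = 14.94 m/s

v = 14.9 m/s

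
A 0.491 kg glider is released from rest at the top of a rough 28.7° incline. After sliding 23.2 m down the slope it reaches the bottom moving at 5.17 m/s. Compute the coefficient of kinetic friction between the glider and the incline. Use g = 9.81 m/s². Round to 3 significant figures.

μ_k = 0.481

mgh = ½mv² + μ_k (mg cosθ) L, with h = L sinθ
mgL sinθ = 53.664 J; ½mv² = 6.5619 J
W_f = 53.664 − 6.5619 = 47.10 J
μ_k = W_f/(mg cosθ · L) = 47.10/(4.225 × 23.2) = 0.4805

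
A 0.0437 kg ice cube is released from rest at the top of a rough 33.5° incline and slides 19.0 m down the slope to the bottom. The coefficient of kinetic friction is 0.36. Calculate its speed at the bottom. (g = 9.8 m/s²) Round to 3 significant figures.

Energy: mgh = ½mv² + W_f, with h = L sinθ and W_f = μ_k (mg cosθ) L
mgh = mgL sinθ = (0.0437)(9.8)(19.0)sin33.5° = 4.4911 J
W_f = μ_k mg cosθ · L = (0.36)(0.0437)(9.8)cos33.5°·19.0 = 2.443 J
½mv² = 4.4911 − 2.443 = 2.0484 J
v = √(2 × 2.0484/0.0437) = 9.682 m/s

v = 9.68 m/s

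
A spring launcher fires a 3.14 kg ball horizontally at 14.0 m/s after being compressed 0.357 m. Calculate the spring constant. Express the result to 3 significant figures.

k = 4830 N/m

Energy stored in the spring equals the launch KE: ½kx² = ½mv²
k = mv²/x² = (3.14)(14.0)²/(0.357)² = 4829 N/m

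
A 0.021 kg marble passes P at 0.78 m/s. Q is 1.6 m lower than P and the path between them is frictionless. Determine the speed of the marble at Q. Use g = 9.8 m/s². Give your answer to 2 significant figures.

By conservation of mechanical energy, ½mv₀² + mgh = ½mv²
v² = v₀² + 2gh = (0.78)² + 2(9.8)(1.6) = 31.968
v = √31.968 = 5.654 m/s

v = 5.7 m/s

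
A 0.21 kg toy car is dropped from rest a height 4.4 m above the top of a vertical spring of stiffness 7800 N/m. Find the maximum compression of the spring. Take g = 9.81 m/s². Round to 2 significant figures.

x = 0.048 m

Let x be the compression. The total drop is H + x, and the car is instantaneously at rest at max compression, so energy conservation gives:
mg(H + x) = ½kx²
½(7800)x² − (0.21)(9.81)x − (0.21)(9.81)(4.4) = 0
3900x² − 2.060x − 9.064 = 0
x = [2.060 + √(4.244 + 141405)]/(2 × 3900) = 0.04847 m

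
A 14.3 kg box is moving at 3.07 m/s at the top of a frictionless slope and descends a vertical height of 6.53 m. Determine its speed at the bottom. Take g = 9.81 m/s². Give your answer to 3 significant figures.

v = 11.7 m/s

Energy conservation between the two points: ½mv₀² + mgh = ½mv²
The mass cancels from both sides.
v² = v₀² + 2gh = (3.07)² + 2(9.81)(6.53) = 137.54
v = √137.54 = 11.73 m/s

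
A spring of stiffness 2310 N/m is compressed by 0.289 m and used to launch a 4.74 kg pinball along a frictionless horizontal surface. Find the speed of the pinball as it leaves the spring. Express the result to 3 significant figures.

Conservation of energy: ½kx² = ½mv²
v = x√(k/m) = 0.289 × √(2310/4.74) = 6.380 m/s

v = 6.38 m/s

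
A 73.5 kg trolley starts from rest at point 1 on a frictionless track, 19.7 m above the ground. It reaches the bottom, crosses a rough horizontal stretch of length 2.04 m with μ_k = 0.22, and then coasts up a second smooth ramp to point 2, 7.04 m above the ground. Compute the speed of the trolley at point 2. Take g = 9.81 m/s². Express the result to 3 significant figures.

v = 15.5 m/s

Energy at 1: mgh₁ = (73.5)(9.81)(19.7) = 14204 J
Friction loss: W_f = μ_k mg d = 323.6 J
At 2: ½mv² + mgh₂ = mgh₁ − W_f
½mv² = 14204 − 323.6 − 5076.1 = 8804.7 J
v = √(2 × 8804.7/73.5) = 15.48 m/s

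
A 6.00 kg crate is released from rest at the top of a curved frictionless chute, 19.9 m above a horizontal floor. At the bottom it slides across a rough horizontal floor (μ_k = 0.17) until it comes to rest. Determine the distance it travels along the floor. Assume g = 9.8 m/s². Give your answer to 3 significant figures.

d = 117 m

Energy at the top = energy at the end + work done against friction:
At rest all PE has been dissipated by friction: mgh = μ_k m g d
d = h/μ_k = 19.9/0.17 = 117.1 m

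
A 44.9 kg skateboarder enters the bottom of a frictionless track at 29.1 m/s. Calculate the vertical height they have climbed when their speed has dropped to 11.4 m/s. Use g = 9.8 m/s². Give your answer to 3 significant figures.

Energy balance between the two points: ½mv₁² = ½mv₂² + mgh
h = (v₁² − v₂²)/(2g) = (29.1² − 11.4²)/(2 × 9.8) = 36.57 m

h = 36.6 m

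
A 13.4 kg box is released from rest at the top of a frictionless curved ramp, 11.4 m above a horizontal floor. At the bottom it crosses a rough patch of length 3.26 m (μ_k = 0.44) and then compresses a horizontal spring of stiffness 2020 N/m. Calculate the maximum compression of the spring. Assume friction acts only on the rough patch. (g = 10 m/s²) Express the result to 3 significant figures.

Initial energy: E₁ = mgh = (13.4)(10)(11.4) = 1527.6 J
Friction removes W_f = μ_k mg d = (0.44)(13.4)(10)(3.26) = 192.2 J
Energy reaching the spring: E = 1527.6 − 192.2 = 1335.4 J
At max compression ½kx² = E ⇒ x = √(2E/k) = √(2 × 1335.4/2020) = 1.150 m

x = 1.15 m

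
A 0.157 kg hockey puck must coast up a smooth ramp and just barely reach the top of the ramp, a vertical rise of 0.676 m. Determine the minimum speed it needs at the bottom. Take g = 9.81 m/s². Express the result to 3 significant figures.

At the top it is momentarily at rest, so all KE converts to PE: ½mv² = mgh
v = √(2gh) = √(2 × 9.81 × 0.676) = 3.642 m/s

v = 3.64 m/s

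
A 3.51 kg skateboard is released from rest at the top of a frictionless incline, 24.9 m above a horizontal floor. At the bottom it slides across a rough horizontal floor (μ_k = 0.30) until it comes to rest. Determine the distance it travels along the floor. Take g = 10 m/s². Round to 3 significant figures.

d = 83.0 m

Energy bookkeeping (friction removes W_f = μ_k N d):
At rest all PE has been dissipated by friction: mgh = μ_k m g d
d = h/μ_k = 24.9/0.30 = 83.00 m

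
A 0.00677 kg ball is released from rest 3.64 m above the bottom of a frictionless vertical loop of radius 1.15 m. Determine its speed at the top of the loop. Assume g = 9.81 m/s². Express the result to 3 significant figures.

Energy conservation: mgh = ½mv_top² + mg(2r)
v_top² = 2g(h − 2r) = 2(9.81)(3.64 − 2.300) = 26.29
v_top = 5.127 m/s

v = 5.13 m/s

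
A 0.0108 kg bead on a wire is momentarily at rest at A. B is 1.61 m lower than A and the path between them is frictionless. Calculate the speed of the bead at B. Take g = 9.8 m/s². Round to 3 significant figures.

v = 5.62 m/s

Mechanical energy is conserved (no friction): mgh = ½mv²
The mass cancels from both sides.
v = √(2gh) = √(2 × 9.8 × 1.61) = √31.556 = 5.617 m/s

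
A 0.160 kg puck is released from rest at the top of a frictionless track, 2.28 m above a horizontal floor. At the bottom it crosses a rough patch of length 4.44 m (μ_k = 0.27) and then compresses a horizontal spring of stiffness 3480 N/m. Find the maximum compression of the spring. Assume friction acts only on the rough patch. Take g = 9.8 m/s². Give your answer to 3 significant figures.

x = 0.0312 m

Initial energy: E₁ = mgh = (0.160)(9.8)(2.28) = 3.5750 J
Friction removes W_f = μ_k mg d = (0.27)(0.160)(9.8)(4.44) = 1.880 J
Energy reaching the spring: E = 3.5750 − 1.880 = 1.6953 J
At max compression ½kx² = E ⇒ x = √(2E/k) = √(2 × 1.6953/3480) = 0.03121 m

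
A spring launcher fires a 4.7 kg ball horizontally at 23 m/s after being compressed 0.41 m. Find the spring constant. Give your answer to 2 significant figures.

½kx² = ½mv²
k = mv²/x² = (4.7)(23)²/(0.41)² = 14791 N/m

k = 15000 N/m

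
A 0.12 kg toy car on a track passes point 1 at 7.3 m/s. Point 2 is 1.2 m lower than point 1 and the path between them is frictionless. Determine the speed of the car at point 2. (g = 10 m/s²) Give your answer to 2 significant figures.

Mechanical energy is conserved (no friction): ½mv₀² + mgh = ½mv²
v² = v₀² + 2gh = (7.3)² + 2(10)(1.2) = 77.290
v = √77.290 = 8.791 m/s

v = 8.8 m/s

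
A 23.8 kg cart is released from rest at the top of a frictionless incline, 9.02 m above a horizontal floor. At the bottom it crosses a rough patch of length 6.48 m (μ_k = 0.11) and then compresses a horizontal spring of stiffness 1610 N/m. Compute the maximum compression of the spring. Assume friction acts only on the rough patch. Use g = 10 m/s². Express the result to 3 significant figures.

Initial energy: E₁ = mgh = (23.8)(10)(9.02) = 2146.8 J
Friction removes W_f = μ_k mg d = (0.11)(23.8)(10)(6.48) = 169.6 J
Energy reaching the spring: E = 2146.8 − 169.6 = 1977.1 J
At max compression ½kx² = E ⇒ x = √(2E/k) = √(2 × 1977.1/1610) = 1.567 m

x = 1.57 m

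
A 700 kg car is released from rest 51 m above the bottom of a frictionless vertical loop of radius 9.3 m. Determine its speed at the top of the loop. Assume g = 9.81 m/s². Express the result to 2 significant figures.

v = 25 m/s

Energy conservation: mgh = ½mv_top² + mg(2r)
v_top² = 2g(h − 2r) = 2(9.81)(51 − 18.60) = 635.7
v_top = 25.21 m/s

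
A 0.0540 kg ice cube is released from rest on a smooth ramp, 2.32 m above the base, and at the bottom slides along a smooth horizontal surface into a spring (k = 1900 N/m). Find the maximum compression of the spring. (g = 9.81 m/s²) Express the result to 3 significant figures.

x = 0.0360 m

Gravitational PE at the top equals spring PE at max compression: mgh = ½kx²
x = √(2mgh/k) = √(2 × 0.0540 × 9.81 × 2.32 / 1900) = 0.03597 m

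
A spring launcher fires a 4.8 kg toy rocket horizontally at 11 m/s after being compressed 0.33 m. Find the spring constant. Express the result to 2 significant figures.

½kx² = ½mv²
k = mv²/x² = (4.8)(11)²/(0.33)² = 5333 N/m

k = 5300 N/m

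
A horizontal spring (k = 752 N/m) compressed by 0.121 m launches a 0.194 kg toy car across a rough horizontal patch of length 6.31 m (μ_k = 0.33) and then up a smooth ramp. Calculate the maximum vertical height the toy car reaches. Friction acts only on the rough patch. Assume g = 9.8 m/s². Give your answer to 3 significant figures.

Spring energy: E₀ = ½kx² = ½(752)(0.121)² = 5.5050 J
Friction: W_f = μ_k mg d = (0.33)(0.194)(9.8)(6.31) = 3.959 J
Energy at base of ramp: E = 5.5050 − 3.959 = 1.5461 J
At max height all remaining energy is PE: mgh = E ⇒ h = E/(mg) = 1.5461/(0.194 × 9.8) = 0.8132 m

h = 0.813 m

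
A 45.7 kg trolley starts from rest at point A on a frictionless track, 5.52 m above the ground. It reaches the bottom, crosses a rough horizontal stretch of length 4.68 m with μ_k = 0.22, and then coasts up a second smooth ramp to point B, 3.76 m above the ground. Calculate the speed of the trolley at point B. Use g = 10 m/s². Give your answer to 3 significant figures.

Energy at A: mgh₁ = (45.7)(10)(5.52) = 2522.6 J
Friction loss: W_f = μ_k mg d = 470.5 J
At B: ½mv² + mgh₂ = mgh₁ − W_f
½mv² = 2522.6 − 470.5 − 1718.3 = 333.79 J
v = √(2 × 333.79/45.7) = 3.822 m/s

v = 3.82 m/s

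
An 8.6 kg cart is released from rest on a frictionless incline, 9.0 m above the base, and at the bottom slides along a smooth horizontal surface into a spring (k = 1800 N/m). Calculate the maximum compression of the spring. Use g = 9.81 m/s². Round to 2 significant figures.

x = 0.92 m

Energy conservation (no friction) from release to max compression: mgh = ½kx²
x = √(2mgh/k) = √(2 × 8.6 × 9.81 × 9.0 / 1800) = 0.9185 m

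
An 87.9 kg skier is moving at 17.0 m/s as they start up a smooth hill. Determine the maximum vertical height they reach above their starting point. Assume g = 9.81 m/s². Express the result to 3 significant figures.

Setting KE at the bottom equal to PE gained: ½mv² = mgh
h = v²/(2g) = 17.0²/(2 × 9.81) = 14.73 m

h = 14.7 m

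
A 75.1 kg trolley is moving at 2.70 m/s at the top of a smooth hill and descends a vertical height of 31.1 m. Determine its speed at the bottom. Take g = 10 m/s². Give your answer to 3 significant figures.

v = 25.1 m/s

Equating total energy at the two states: ½mv₀² + mgh = ½mv²
The mass cancels from both sides.
v² = v₀² + 2gh = (2.70)² + 2(10)(31.1) = 629.29
v = √629.29 = 25.09 m/s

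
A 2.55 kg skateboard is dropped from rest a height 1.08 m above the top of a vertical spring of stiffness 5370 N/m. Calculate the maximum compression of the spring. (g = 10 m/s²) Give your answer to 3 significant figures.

x = 0.106 m

Measuring PE from the top of the relaxed spring, at max compression the skateboard has dropped H + x with zero KE, so:
mg(H + x) = ½kx²
½(5370)x² − (2.55)(10)x − (2.55)(10)(1.08) = 0
2685x² − 25.50x − 27.54 = 0
x = [25.50 + √(650.2 + 295780)]/(2 × 2685) = 0.1061 m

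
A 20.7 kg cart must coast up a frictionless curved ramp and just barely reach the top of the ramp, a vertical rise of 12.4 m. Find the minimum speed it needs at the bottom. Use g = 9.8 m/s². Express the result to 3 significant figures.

At the top it is momentarily at rest, so all KE converts to PE: ½mv² = mgh
v = √(2gh) = √(2 × 9.8 × 12.4) = 15.59 m/s

v = 15.6 m/s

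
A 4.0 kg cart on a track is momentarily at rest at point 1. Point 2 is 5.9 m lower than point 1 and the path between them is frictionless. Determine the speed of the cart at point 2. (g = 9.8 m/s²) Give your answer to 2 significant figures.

By conservation of mechanical energy, mgh = ½mv²
v = √(2gh) = √(2 × 9.8 × 5.9) = √115.64 = 10.75 m/s

v = 11 m/s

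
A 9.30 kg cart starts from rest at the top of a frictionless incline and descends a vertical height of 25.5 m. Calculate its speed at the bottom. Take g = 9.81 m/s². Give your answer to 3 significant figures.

v = 22.4 m/s

Mechanical energy is conserved (no friction): mgh = ½mv²
The mass cancels from both sides.
v = √(2gh) = √(2 × 9.81 × 25.5) = √500.31 = 22.37 m/s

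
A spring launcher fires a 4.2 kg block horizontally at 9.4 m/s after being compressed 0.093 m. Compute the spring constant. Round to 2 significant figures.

k = 43000 N/m

Energy stored in the spring equals the launch KE: ½kx² = ½mv²
k = mv²/x² = (4.2)(9.4)²/(0.093)² = 42908 N/m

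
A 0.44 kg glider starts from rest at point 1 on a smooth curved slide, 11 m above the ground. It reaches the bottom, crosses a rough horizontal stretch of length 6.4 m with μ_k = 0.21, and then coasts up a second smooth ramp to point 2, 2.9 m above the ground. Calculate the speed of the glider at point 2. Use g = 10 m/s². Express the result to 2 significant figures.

Energy at 1: mgh₁ = (0.44)(10)(11) = 48.400 J
Friction loss: W_f = μ_k mg d = 5.914 J
At 2: ½mv² + mgh₂ = mgh₁ − W_f
½mv² = 48.400 − 5.914 − 12.760 = 29.726 J
v = √(2 × 29.726/0.44) = 11.62 m/s

v = 12 m/s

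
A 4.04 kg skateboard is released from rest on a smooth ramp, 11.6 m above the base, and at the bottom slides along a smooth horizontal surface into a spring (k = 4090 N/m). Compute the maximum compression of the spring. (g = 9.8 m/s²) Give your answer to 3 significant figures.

Energy conservation (no friction) from release to max compression: mgh = ½kx²
x = √(2mgh/k) = √(2 × 4.04 × 9.8 × 11.6 / 4090) = 0.4739 m

x = 0.474 m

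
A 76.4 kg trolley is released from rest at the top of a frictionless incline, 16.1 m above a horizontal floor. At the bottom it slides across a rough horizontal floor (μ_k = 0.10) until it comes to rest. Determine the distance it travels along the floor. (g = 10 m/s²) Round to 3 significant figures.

Applying the work–energy principle:
At rest all PE has been dissipated by friction: mgh = μ_k m g d
d = h/μ_k = 16.1/0.10 = 161.0 m

d = 161 m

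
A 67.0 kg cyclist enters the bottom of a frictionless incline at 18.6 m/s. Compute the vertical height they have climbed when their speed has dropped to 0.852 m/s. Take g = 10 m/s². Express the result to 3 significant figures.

Conservation of energy: ½mv₁² = ½mv₂² + mgh
h = (v₁² − v₂²)/(2g) = (18.6² − 0.852²)/(2 × 10) = 17.26 m

h = 17.3 m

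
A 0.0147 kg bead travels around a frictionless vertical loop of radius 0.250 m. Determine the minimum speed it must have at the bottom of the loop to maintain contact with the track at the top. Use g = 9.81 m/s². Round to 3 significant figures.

At the top: mg = mv_top²/r ⇒ v_top² = gr = 2.453 m²/s²
Energy from bottom to top (height 2r): ½mv_bot² = ½mv_top² + mg(2r)
v_bot² = gr + 4gr = 5gr = 12.26
v_bot = √(5gr) = 3.502 m/s

v = 3.50 m/s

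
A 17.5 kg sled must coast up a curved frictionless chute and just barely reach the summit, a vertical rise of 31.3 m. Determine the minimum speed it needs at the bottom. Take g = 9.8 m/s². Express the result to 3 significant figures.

At the top it is momentarily at rest, so all KE converts to PE: ½mv² = mgh
v = √(2gh) = √(2 × 9.8 × 31.3) = 24.77 m/s

v = 24.8 m/s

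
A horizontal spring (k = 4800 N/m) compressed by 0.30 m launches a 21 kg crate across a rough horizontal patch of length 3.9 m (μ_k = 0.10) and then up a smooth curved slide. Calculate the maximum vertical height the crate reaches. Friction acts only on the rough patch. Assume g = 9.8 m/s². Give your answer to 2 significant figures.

Spring energy: E₀ = ½kx² = ½(4800)(0.30)² = 216.00 J
Friction: W_f = μ_k mg d = (0.10)(21)(9.8)(3.9) = 80.26 J
Energy at base of ramp: E = 216.00 − 80.26 = 135.74 J
At max height all remaining energy is PE: mgh = E ⇒ h = E/(mg) = 135.74/(21 × 9.8) = 0.6596 m

h = 0.66 m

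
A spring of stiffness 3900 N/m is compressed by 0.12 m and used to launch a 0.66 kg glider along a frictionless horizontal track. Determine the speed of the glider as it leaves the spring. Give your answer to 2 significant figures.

v = 9.2 m/s

Spring PE converts entirely to kinetic energy: ½kx² = ½mv²
v = x√(k/m) = 0.12 × √(3900/0.66) = 9.224 m/s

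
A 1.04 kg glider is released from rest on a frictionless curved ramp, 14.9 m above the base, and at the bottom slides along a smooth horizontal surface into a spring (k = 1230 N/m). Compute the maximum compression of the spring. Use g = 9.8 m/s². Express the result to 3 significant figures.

At max compression the glider is momentarily at rest: mgh = ½kx²
x = √(2mgh/k) = √(2 × 1.04 × 9.8 × 14.9 / 1230) = 0.4969 m

x = 0.497 m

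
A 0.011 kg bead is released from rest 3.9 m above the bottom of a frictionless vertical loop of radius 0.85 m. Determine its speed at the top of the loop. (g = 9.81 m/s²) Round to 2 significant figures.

v = 6.6 m/s

Energy conservation: mgh = ½mv_top² + mg(2r)
v_top² = 2g(h − 2r) = 2(9.81)(3.9 − 1.700) = 43.16
v_top = 6.570 m/s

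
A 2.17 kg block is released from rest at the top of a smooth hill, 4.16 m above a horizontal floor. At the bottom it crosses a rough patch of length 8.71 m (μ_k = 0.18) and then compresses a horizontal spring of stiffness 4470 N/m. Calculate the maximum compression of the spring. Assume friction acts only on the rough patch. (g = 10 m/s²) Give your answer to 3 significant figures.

Initial energy: E₁ = mgh = (2.17)(10)(4.16) = 90.272 J
Friction removes W_f = μ_k mg d = (0.18)(2.17)(10)(8.71) = 34.02 J
Energy reaching the spring: E = 90.272 − 34.02 = 56.251 J
At max compression ½kx² = E ⇒ x = √(2E/k) = √(2 × 56.251/4470) = 0.1586 m

x = 0.159 m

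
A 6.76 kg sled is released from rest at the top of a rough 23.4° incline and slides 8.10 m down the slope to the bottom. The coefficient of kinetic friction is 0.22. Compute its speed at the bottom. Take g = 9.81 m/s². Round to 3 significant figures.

v = 5.57 m/s

Work–energy: mg(L sinθ) − μ_k(mg cosθ)L = ½mv²
mgh = mgL sinθ = (6.76)(9.81)(8.10)sin23.4° = 213.33 J
W_f = μ_k mg cosθ · L = (0.22)(6.76)(9.81)cos23.4°·8.10 = 108.5 J
½mv² = 213.33 − 108.5 = 104.88 J
v = √(2 × 104.88/6.76) = 5.570 m/s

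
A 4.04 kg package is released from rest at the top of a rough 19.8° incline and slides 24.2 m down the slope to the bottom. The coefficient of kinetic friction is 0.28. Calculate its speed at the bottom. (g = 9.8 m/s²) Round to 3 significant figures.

v = 5.98 m/s

Taking the bottom as reference, mgh = ½mv² + μ_k N L with h = L sinθ, N = mg cosθ:
mgh = mgL sinθ = (4.04)(9.8)(24.2)sin19.8° = 324.55 J
W_f = μ_k mg cosθ · L = (0.28)(4.04)(9.8)cos19.8°·24.2 = 252.4 J
½mv² = 324.55 − 252.4 = 72.139 J
v = √(2 × 72.139/4.04) = 5.976 m/s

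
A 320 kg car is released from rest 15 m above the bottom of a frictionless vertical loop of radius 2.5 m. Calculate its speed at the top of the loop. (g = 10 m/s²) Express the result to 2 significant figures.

Energy conservation: mgh = ½mv_top² + mg(2r)
v_top² = 2g(h − 2r) = 2(10)(15 − 5.000) = 200.0
v_top = 14.14 m/s

v = 14 m/s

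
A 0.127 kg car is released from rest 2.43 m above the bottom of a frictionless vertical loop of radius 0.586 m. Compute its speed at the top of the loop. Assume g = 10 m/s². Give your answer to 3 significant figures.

v = 5.02 m/s

Energy conservation: mgh = ½mv_top² + mg(2r)
v_top² = 2g(h − 2r) = 2(10)(2.43 − 1.172) = 25.16
v_top = 5.016 m/s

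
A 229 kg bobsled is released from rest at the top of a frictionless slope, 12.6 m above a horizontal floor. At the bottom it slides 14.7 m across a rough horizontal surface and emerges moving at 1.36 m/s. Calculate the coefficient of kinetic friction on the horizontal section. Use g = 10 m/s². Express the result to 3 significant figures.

μ_k = 0.851

Energy bookkeeping (friction removes W_f = μ_k N d):
mgh = ½mv² + μ_k m g d
mgh = 28854 J; ½mv² = 211.78 J
W_f = 28854 − 211.78 = 28642 J
μ_k = W_f/(mg·d) = 28642/(2290 × 14.7) = 0.8509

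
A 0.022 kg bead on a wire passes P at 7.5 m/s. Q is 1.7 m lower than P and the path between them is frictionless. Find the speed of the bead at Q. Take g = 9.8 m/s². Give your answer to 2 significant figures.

v = 9.5 m/s

Mechanical energy is conserved (no friction): ½mv₀² + mgh = ½mv²
v² = v₀² + 2gh = (7.5)² + 2(9.8)(1.7) = 89.570
v = √89.570 = 9.464 m/s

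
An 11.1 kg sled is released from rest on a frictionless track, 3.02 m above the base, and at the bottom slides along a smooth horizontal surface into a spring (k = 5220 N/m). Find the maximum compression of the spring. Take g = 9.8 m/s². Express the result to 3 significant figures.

Gravitational PE at the top equals spring PE at max compression: mgh = ½kx²
x = √(2mgh/k) = √(2 × 11.1 × 9.8 × 3.02 / 5220) = 0.3548 m

x = 0.355 m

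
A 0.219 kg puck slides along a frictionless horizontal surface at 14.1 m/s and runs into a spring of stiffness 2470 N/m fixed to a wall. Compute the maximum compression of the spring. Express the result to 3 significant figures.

All KE is stored as spring PE at maximum compression: ½mv² = ½kx²
x = v√(m/k) = 14.1 × √(0.219/2470) = 0.1328 m

x = 0.133 m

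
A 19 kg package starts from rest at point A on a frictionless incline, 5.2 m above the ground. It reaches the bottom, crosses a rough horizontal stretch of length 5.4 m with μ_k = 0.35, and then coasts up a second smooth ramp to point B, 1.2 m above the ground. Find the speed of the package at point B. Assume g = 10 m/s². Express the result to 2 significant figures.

v = 6.5 m/s

Energy at A: mgh₁ = (19)(10)(5.2) = 988.00 J
Friction loss: W_f = μ_k mg d = 359.1 J
At B: ½mv² + mgh₂ = mgh₁ − W_f
½mv² = 988.00 − 359.1 − 228.00 = 400.90 J
v = √(2 × 400.90/19) = 6.496 m/s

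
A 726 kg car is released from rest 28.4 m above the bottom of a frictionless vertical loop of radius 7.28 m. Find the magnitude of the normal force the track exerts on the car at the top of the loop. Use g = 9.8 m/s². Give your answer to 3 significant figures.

N = 19900 N

Energy from release to top (height 2r): mgh = ½mv_top² + mg(2r)
v_top² = 2g(h − 2r) = 2(9.8)(28.4 − 14.56) = 271.26 m²/s²
At the top, both N and weight point toward the centre: N + mg = mv_top²/r
N = m(v_top²/r − g) = 726(271.26/7.28 − 9.8) = 19937 N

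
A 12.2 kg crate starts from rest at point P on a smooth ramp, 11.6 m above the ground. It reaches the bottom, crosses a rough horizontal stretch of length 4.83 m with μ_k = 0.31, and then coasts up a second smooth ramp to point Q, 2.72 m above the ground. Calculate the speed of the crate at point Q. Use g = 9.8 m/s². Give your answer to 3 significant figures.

Energy at P: mgh₁ = (12.2)(9.8)(11.6) = 1386.9 J
Friction loss: W_f = μ_k mg d = 179.0 J
At Q: ½mv² + mgh₂ = mgh₁ − W_f
½mv² = 1386.9 − 179.0 − 325.20 = 882.68 J
v = √(2 × 882.68/12.2) = 12.03 m/s

v = 12.0 m/s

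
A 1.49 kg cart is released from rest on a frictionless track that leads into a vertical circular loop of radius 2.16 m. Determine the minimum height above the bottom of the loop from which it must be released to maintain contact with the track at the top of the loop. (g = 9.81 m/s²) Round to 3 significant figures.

At the top, for minimum speed gravity alone supplies the centripetal force: mg = mv_top²/r ⇒ v_top² = gr = 21.19 m²/s²
Energy conservation from release height h to the top (height 2r): mgh = ½mv_top² + mg(2r)
h = v_top²/(2g) + 2r = r/2 + 2r = 5r/2 = 5.400 m

h = 5.40 m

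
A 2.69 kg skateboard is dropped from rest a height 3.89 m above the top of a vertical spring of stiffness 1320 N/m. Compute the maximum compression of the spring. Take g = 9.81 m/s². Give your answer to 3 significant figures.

x = 0.415 m

Measuring PE from the top of the relaxed spring, at max compression the skateboard has dropped H + x with zero KE, so:
mg(H + x) = ½kx²
½(1320)x² − (2.69)(9.81)x − (2.69)(9.81)(3.89) = 0
660.0x² − 26.39x − 102.7 = 0
x = [26.39 + √(696.4 + 271003)]/(2 × 660.0) = 0.4149 m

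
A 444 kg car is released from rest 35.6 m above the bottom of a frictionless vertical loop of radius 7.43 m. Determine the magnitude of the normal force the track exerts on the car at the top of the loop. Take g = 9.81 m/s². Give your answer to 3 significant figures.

N = 20000 N

Energy from release to top (height 2r): mgh = ½mv_top² + mg(2r)
v_top² = 2g(h − 2r) = 2(9.81)(35.6 − 14.86) = 406.92 m²/s²
At the top, both N and weight point toward the centre: N + mg = mv_top²/r
N = m(v_top²/r − g) = 444(406.92/7.43 − 9.81) = 19961 N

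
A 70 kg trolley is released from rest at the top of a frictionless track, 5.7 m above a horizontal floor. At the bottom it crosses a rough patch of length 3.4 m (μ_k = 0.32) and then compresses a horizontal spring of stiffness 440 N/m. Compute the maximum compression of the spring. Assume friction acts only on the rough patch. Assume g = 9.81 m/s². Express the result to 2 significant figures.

x = 3.8 m

Initial energy: E₁ = mgh = (70)(9.81)(5.7) = 3914.2 J
Friction removes W_f = μ_k mg d = (0.32)(70)(9.81)(3.4) = 747.1 J
Energy reaching the spring: E = 3914.2 − 747.1 = 3167.1 J
At max compression ½kx² = E ⇒ x = √(2E/k) = √(2 × 3167.1/440) = 3.794 m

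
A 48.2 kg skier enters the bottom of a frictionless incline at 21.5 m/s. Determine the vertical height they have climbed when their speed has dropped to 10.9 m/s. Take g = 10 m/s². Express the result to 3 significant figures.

Conservation of energy: ½mv₁² = ½mv₂² + mgh
h = (v₁² − v₂²)/(2g) = (21.5² − 10.9²)/(2 × 10) = 17.17 m

h = 17.2 m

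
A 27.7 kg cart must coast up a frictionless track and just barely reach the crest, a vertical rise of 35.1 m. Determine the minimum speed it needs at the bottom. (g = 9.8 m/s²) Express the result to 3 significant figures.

v = 26.2 m/s

At the top it is momentarily at rest, so all KE converts to PE: ½mv² = mgh
v = √(2gh) = √(2 × 9.8 × 35.1) = 26.23 m/s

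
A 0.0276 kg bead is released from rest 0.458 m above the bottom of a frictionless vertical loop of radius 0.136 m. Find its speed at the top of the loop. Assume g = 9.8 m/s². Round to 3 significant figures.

v = 1.91 m/s

Energy conservation: mgh = ½mv_top² + mg(2r)
v_top² = 2g(h − 2r) = 2(9.8)(0.458 − 0.2720) = 3.646
v_top = 1.909 m/s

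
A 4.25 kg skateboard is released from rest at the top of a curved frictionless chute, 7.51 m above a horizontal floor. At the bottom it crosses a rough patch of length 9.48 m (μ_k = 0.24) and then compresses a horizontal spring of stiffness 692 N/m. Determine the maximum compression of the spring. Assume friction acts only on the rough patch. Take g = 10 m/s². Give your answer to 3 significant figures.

Initial energy: E₁ = mgh = (4.25)(10)(7.51) = 319.18 J
Friction removes W_f = μ_k mg d = (0.24)(4.25)(10)(9.48) = 96.70 J
Energy reaching the spring: E = 319.18 − 96.70 = 222.48 J
At max compression ½kx² = E ⇒ x = √(2E/k) = √(2 × 222.48/692) = 0.8019 m

x = 0.802 m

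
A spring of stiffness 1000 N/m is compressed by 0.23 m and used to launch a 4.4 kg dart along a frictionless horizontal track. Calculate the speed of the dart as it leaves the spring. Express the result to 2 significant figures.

v = 3.5 m/s

Spring PE converts entirely to kinetic energy: ½kx² = ½mv²
v = x√(k/m) = 0.23 × √(1000/4.4) = 3.467 m/s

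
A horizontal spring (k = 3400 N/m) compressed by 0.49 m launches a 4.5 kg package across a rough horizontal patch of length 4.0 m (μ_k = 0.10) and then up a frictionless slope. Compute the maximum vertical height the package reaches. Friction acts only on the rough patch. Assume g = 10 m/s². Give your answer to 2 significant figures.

Spring energy: E₀ = ½kx² = ½(3400)(0.49)² = 408.17 J
Friction: W_f = μ_k mg d = (0.10)(4.5)(10)(4.0) = 18.00 J
Energy at base of ramp: E = 408.17 − 18.00 = 390.17 J
At max height all remaining energy is PE: mgh = E ⇒ h = E/(mg) = 390.17/(4.5 × 10) = 8.670 m

h = 8.7 m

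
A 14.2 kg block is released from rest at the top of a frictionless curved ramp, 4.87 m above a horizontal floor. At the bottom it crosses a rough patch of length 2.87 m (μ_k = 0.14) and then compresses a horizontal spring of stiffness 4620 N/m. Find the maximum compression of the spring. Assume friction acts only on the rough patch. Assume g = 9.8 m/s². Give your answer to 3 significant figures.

Initial energy: E₁ = mgh = (14.2)(9.8)(4.87) = 677.71 J
Friction removes W_f = μ_k mg d = (0.14)(14.2)(9.8)(2.87) = 55.91 J
Energy reaching the spring: E = 677.71 − 55.91 = 621.79 J
At max compression ½kx² = E ⇒ x = √(2E/k) = √(2 × 621.79/4620) = 0.5188 m

x = 0.519 m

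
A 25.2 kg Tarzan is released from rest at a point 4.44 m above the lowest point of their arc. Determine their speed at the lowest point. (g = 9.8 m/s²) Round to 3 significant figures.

Equating total energy at the two states: mgh = ½mv²
v = √(2gh) = √(2 × 9.8 × 4.44) = √87.024 = 9.329 m/s

v = 9.33 m/s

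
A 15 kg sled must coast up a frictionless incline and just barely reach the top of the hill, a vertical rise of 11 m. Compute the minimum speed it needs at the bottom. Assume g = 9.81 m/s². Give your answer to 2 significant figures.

v = 15 m/s

At the top it is momentarily at rest, so all KE converts to PE: ½mv² = mgh
v = √(2gh) = √(2 × 9.81 × 11) = 14.69 m/s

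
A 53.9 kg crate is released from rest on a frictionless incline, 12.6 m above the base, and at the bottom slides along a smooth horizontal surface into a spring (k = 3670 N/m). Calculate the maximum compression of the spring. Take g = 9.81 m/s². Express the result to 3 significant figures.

Gravitational PE at the top equals spring PE at max compression: mgh = ½kx²
x = √(2mgh/k) = √(2 × 53.9 × 9.81 × 12.6 / 3670) = 1.905 m

x = 1.91 m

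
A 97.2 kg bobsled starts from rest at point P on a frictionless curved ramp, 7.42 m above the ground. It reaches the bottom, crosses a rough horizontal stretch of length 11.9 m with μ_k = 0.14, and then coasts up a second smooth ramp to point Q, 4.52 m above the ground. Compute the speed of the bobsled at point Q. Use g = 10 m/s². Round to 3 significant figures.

v = 4.97 m/s

Energy at P: mgh₁ = (97.2)(10)(7.42) = 7212.2 J
Friction loss: W_f = μ_k mg d = 1619 J
At Q: ½mv² + mgh₂ = mgh₁ − W_f
½mv² = 7212.2 − 1619 − 4393.4 = 1199.4 J
v = √(2 × 1199.4/97.2) = 4.968 m/s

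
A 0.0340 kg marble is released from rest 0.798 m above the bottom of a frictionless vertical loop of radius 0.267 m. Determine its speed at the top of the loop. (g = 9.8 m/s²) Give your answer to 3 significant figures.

Energy conservation: mgh = ½mv_top² + mg(2r)
v_top² = 2g(h − 2r) = 2(9.8)(0.798 − 0.5340) = 5.174
v_top = 2.275 m/s

v = 2.27 m/s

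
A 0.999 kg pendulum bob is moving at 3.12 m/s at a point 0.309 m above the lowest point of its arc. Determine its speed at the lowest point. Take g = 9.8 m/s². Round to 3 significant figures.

v = 3.97 m/s

By conservation of mechanical energy, ½mv₀² + mgh = ½mv²
v² = v₀² + 2gh = (3.12)² + 2(9.8)(0.309) = 15.791
v = √15.791 = 3.974 m/s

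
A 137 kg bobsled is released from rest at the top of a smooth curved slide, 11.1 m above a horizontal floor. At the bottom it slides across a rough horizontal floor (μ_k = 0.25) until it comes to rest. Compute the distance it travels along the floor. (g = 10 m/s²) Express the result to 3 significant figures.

d = 44.4 m

Energy bookkeeping (friction removes W_f = μ_k N d):
At rest all PE has been dissipated by friction: mgh = μ_k m g d
d = h/μ_k = 11.1/0.25 = 44.40 m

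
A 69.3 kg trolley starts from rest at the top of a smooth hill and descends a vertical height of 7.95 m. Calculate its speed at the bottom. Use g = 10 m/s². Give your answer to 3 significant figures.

Mechanical energy is conserved (no friction): mgh = ½mv²
v = √(2gh) = √(2 × 10 × 7.95) = √159.00 = 12.61 m/s

v = 12.6 m/s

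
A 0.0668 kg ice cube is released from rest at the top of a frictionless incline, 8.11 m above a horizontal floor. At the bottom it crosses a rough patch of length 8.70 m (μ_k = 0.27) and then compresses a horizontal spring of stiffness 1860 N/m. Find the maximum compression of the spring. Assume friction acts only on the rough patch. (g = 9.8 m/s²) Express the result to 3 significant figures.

Initial energy: E₁ = mgh = (0.0668)(9.8)(8.11) = 5.3091 J
Friction removes W_f = μ_k mg d = (0.27)(0.0668)(9.8)(8.70) = 1.538 J
Energy reaching the spring: E = 5.3091 − 1.538 = 3.7714 J
At max compression ½kx² = E ⇒ x = √(2E/k) = √(2 × 3.7714/1860) = 0.06368 m

x = 0.0637 m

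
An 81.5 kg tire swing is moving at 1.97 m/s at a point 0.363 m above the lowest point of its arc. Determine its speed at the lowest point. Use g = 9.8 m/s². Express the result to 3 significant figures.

v = 3.32 m/s

By conservation of mechanical energy, ½mv₀² + mgh = ½mv²
v² = v₀² + 2gh = (1.97)² + 2(9.8)(0.363) = 10.996
v = √10.996 = 3.316 m/s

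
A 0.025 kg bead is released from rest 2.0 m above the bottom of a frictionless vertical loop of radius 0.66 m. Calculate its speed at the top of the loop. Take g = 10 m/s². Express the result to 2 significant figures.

Energy conservation: mgh = ½mv_top² + mg(2r)
v_top² = 2g(h − 2r) = 2(10)(2.0 − 1.320) = 13.60
v_top = 3.688 m/s

v = 3.7 m/s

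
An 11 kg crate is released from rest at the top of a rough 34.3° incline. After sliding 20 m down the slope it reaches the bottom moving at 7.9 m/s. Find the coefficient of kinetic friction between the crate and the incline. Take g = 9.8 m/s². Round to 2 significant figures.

μ_k = 0.49

mgh = ½mv² + μ_k (mg cosθ) L, with h = L sinθ
mgL sinθ = 1215.0 J; ½mv² = 343.26 J
W_f = 1215.0 − 343.26 = 871.7 J
μ_k = W_f/(mg cosθ · L) = 871.7/(89.05 × 20) = 0.4894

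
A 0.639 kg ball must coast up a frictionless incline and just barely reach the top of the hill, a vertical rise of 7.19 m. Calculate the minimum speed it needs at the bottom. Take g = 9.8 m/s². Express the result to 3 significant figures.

v = 11.9 m/s

At the top it is momentarily at rest, so all KE converts to PE: ½mv² = mgh
v = √(2gh) = √(2 × 9.8 × 7.19) = 11.87 m/s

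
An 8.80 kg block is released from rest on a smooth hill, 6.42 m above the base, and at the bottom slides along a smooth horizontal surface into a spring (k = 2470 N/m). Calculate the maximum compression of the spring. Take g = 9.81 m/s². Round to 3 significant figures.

Energy conservation (no friction) from release to max compression: mgh = ½kx²
x = √(2mgh/k) = √(2 × 8.80 × 9.81 × 6.42 / 2470) = 0.6699 m

x = 0.670 m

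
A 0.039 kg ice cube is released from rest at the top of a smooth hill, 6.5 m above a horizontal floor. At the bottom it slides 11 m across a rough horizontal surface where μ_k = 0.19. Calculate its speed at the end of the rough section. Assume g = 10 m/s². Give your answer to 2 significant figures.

Energy bookkeeping (friction removes W_f = μ_k N d):
mgh = ½mv² + μ_k m g d
W_f = μ_k mg d = (0.19)(0.039)(10)(11) = 0.8151 J
½mv² = mgh − W_f = 2.5350 − 0.8151 = 1.7199 J
v = √(2 × 1.7199/0.039) = 9.391 m/s

v = 9.4 m/s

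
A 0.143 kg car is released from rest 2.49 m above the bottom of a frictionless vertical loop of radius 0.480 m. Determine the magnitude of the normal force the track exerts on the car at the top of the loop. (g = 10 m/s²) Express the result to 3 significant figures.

Energy from release to top (height 2r): mgh = ½mv_top² + mg(2r)
v_top² = 2g(h − 2r) = 2(10)(2.49 − 0.9600) = 30.600 m²/s²
At the top, both N and weight point toward the centre: N + mg = mv_top²/r
N = m(v_top²/r − g) = 0.143(30.600/0.480 − 10) = 7.686 N

N = 7.69 N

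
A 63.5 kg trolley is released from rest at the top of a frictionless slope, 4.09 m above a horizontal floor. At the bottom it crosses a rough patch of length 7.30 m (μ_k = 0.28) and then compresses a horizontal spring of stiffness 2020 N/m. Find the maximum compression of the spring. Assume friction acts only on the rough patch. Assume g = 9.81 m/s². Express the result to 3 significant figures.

x = 1.12 m

Initial energy: E₁ = mgh = (63.5)(9.81)(4.09) = 2547.8 J
Friction removes W_f = μ_k mg d = (0.28)(63.5)(9.81)(7.30) = 1273 J
Energy reaching the spring: E = 2547.8 − 1273 = 1274.5 J
At max compression ½kx² = E ⇒ x = √(2E/k) = √(2 × 1274.5/2020) = 1.123 m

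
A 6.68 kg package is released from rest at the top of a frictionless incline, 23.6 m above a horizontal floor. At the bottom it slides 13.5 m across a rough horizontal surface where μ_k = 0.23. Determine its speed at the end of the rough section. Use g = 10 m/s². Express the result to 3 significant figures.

Applying the work–energy principle:
mgh = ½mv² + μ_k m g d
W_f = μ_k mg d = (0.23)(6.68)(10)(13.5) = 207.4 J
½mv² = mgh − W_f = 1576.5 − 207.4 = 1369.1 J
v = √(2 × 1369.1/6.68) = 20.25 m/s

v = 20.2 m/s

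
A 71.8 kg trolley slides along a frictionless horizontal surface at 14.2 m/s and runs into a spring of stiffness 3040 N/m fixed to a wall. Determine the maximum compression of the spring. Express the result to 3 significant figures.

At max compression the trolley is momentarily at rest: ½mv² = ½kx²
x = v√(m/k) = 14.2 × √(71.8/3040) = 2.182 m

x = 2.18 m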